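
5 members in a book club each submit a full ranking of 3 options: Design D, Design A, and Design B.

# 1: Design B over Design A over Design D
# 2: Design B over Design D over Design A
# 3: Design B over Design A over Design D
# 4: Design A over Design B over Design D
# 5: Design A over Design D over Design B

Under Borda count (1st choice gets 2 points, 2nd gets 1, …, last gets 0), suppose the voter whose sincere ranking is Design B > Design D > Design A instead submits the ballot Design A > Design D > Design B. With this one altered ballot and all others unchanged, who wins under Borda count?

Design A

Borda totals with the altered ballot: Design D 2, Design A 8, Design B 5.
The switch changes the winner from Design B to Design A.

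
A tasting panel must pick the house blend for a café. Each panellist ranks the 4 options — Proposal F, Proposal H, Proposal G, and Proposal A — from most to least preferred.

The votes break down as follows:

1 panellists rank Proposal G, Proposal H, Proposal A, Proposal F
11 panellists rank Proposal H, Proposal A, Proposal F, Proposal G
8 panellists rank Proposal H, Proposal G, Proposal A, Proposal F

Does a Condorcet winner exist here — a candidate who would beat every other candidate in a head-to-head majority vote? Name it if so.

Head-to-head results (20 voters total):
Proposal F vs Proposal H: Proposal H wins 20–0.
Proposal F vs Proposal G: Proposal F wins 11–9.
Proposal F vs Proposal A: Proposal A wins 20–0.
Proposal H vs Proposal G: Proposal H wins 19–1.
Proposal H vs Proposal A: Proposal H wins 20–0.
Proposal G vs Proposal A: Proposal A wins 11–9.
Proposal H beats each rival — Proposal F (20–0), Proposal G (19–1), Proposal A (20–0) — so Proposal H is the Condorcet winner.

Proposal H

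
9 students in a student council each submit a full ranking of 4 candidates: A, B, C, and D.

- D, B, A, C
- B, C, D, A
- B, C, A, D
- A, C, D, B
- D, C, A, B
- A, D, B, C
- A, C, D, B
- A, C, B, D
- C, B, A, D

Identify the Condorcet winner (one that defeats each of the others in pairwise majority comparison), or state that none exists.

Head-to-head results (9 voters total):
A vs B: A wins 5–4.
A vs C: A wins 5–4.
A vs D: A wins 6–3.
B vs C: C wins 5–4.
B vs D: D wins 5–4.
C vs D: C wins 6–3.
A beats each rival — B (5–4), C (5–4), D (6–3) — so A is the Condorcet winner.

A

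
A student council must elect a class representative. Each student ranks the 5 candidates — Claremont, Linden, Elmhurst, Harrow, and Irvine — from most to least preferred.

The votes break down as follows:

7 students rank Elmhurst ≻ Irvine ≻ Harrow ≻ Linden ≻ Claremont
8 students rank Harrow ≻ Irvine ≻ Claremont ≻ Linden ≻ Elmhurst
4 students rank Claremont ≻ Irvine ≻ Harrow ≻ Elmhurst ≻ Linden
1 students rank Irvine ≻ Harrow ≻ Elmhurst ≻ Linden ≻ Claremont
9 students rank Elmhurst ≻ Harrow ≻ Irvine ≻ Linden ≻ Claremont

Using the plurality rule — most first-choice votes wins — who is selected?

Elmhurst

First-place vote totals:
  Claremont: 4
  Linden: 0
  Elmhurst: 16
  Harrow: 8
  Irvine: 1
Elmhurst has the most first-place votes.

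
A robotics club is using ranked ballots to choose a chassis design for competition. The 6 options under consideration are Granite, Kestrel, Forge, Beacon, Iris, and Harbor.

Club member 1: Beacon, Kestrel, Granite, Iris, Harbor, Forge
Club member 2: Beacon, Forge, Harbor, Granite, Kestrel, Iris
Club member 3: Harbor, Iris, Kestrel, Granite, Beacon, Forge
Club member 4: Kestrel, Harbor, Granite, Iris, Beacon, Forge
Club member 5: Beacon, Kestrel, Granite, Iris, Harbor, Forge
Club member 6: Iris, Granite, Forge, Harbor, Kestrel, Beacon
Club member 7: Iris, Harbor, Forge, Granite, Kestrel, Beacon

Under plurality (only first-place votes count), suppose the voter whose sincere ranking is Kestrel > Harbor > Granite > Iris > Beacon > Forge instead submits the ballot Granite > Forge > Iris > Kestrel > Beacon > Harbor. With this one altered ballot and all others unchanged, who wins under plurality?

First-place totals with the altered ballot: Granite 1, Kestrel 0, Forge 0, Beacon 3, Iris 2, Harbor 1.
The winner is unchanged: still Beacon.

Beacon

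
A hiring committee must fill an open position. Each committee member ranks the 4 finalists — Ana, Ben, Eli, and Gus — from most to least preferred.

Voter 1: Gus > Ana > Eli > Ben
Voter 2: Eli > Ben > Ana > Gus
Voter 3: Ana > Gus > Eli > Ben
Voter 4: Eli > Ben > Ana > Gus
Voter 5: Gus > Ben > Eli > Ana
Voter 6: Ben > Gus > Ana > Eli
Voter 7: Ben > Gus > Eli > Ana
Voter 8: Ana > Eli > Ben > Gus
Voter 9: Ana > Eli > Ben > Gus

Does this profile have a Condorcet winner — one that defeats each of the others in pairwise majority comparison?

No

Head-to-head results (9 voters total):
Ana vs Ben: Ben wins 5–4.
Ana vs Eli: Ana wins 5–4.
Ana vs Gus: Ana wins 5–4.
Ben vs Eli: Eli wins 6–3.
Ben vs Gus: Ben wins 6–3.
Eli vs Gus: Gus wins 5–4.
No candidate beats all others: Ana beats Eli beats Ben beats Ana, a majority cycle.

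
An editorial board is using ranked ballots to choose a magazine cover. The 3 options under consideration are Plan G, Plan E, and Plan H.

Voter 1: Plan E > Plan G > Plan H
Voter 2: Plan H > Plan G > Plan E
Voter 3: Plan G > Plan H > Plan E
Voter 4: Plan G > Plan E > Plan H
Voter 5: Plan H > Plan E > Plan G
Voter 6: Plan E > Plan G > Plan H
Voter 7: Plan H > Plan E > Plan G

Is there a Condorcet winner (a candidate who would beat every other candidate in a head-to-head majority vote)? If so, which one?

Head-to-head results (7 voters total):
Plan G vs Plan E: Plan E wins 4–3.
Plan G vs Plan H: Plan G wins 4–3.
Plan E vs Plan H: Plan H wins 4–3.
No candidate beats all others: Plan G beats Plan H beats Plan E beats Plan G, a majority cycle.

There is no Condorcet winner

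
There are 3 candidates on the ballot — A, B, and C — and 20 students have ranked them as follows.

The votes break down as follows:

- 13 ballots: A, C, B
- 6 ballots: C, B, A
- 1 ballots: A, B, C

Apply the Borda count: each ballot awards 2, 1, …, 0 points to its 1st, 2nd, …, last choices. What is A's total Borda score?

28

Borda scores:
  A: 13·2 + 6·0 + 2 = 28
  B: 13·0 + 6·1 + 1 = 7
  C: 13·1 + 6·2 + 0 = 25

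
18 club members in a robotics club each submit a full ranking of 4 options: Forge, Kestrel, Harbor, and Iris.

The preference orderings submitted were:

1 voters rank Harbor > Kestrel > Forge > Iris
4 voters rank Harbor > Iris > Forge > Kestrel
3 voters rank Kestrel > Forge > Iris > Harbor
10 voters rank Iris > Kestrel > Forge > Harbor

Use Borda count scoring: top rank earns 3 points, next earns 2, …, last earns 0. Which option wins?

Borda scores:
  Forge: 1 + 4·1 + 3·2 + 10·1 = 21
  Kestrel: 2 + 4·0 + 3·3 + 10·2 = 31
  Harbor: 3 + 4·3 + 3·0 + 10·0 = 15
  Iris: 0 + 4·2 + 3·1 + 10·3 = 41
Iris has the highest total.

Iris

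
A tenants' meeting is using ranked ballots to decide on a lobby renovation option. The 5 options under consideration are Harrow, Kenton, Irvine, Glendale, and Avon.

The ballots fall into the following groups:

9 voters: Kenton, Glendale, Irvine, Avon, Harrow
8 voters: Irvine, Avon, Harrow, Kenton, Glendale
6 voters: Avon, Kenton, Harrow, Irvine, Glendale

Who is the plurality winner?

Kenton

First-place vote totals:
  Harrow: 0
  Kenton: 9
  Irvine: 8
  Glendale: 0
  Avon: 6
Kenton has the most first-place votes.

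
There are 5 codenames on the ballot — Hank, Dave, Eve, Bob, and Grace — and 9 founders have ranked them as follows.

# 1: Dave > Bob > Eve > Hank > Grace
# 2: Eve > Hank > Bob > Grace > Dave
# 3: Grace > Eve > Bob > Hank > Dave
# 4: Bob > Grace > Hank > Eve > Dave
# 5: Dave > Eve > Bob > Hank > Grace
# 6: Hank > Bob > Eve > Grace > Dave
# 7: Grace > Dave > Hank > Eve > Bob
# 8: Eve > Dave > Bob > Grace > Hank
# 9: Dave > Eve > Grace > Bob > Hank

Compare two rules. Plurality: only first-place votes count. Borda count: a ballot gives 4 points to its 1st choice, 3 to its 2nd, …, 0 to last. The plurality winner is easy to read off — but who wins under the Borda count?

Plurality first-place counts: Hank 1, Dave 3, Eve 2, Bob 1, Grace 2 → Dave.
Borda totals: Hank 14, Dave 18, Eve 23, Bob 19, Grace 16 → Eve.

Eve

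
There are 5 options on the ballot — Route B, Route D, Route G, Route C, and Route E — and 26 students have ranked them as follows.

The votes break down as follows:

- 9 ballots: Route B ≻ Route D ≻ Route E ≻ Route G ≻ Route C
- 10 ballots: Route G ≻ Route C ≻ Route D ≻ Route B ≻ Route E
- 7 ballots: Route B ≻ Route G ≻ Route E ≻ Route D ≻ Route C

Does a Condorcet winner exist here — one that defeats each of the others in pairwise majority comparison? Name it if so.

Route B

Head-to-head results (26 voters total):
Route B vs Route D: Route B wins 16–10.
Route B vs Route G: Route B wins 16–10.
Route B vs Route C: Route B wins 16–10.
Route B vs Route E: Route B wins 26–0.
Route D vs Route G: Route G wins 17–9.
Route D vs Route C: Route D wins 16–10.
Route D vs Route E: Route D wins 19–7.
Route G vs Route C: Route G wins 26–0.
Route G vs Route E: Route G wins 17–9.
Route C vs Route E: Route E wins 16–10.
Route B beats each rival — Route D (16–10), Route G (16–10), Route C (16–10), Route E (26–0) — so Route B is the Condorcet winner.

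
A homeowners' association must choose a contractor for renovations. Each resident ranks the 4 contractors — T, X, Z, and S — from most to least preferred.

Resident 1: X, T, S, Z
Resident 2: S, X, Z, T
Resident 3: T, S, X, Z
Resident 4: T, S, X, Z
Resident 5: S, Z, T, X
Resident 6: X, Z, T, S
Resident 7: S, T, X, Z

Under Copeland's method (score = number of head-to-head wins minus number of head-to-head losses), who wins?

Pairwise results:
  T vs X: T wins 4–3.
  T vs Z: T wins 4–3.
  T vs S: T wins 4–3.
  X vs Z: X wins 6–1.
  X vs S: S wins 5–2.
  Z vs S: S wins 6–1.
Copeland scores (wins − losses):
  T: 3 − 0 = 3
  X: 1 − 2 = -1
  Z: 0 − 3 = -3
  S: 2 − 1 = 1
T has the best Copeland score.

T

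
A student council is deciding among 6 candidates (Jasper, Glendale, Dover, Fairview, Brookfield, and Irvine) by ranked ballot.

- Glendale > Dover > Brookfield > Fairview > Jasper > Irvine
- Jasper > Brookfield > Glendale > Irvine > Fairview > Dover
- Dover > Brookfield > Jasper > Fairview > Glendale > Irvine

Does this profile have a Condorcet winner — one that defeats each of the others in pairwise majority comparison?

No

Head-to-head results (3 voters total):
Jasper vs Glendale: Jasper wins 2–1.
Jasper vs Dover: Dover wins 2–1.
Jasper vs Fairview: Jasper wins 2–1.
Jasper vs Brookfield: Brookfield wins 2–1.
Jasper vs Irvine: Jasper wins 3–0.
Glendale vs Dover: Glendale wins 2–1.
Glendale vs Fairview: Glendale wins 2–1.
Glendale vs Brookfield: Brookfield wins 2–1.
Glendale vs Irvine: Glendale wins 3–0.
Dover vs Fairview: Dover wins 2–1.
Dover vs Brookfield: Dover wins 2–1.
Dover vs Irvine: Dover wins 2–1.
Fairview vs Brookfield: Brookfield wins 3–0.
Fairview vs Irvine: Fairview wins 2–1.
Brookfield vs Irvine: Brookfield wins 3–0.
No candidate beats all others: Jasper beats Glendale beats Dover beats Jasper, a majority cycle.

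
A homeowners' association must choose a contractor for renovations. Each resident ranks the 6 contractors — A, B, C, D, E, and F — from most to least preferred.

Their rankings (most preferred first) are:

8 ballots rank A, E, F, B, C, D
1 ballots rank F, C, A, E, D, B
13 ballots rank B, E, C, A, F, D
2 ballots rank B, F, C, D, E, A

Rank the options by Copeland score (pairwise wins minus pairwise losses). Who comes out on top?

B

Pairwise results:
  A vs B: B wins 15–9.
  A vs C: C wins 16–8.
  A vs D: A wins 22–2.
  A vs E: E wins 15–9.
  A vs F: A wins 21–3.
  B vs C: B wins 23–1.
  B vs D: B wins 23–1.
  B vs E: B wins 15–9.
  B vs F: B wins 15–9.
  C vs D: C wins 24–0.
  C vs E: E wins 21–3.
  C vs F: C wins 13–11.
  D vs E: E wins 22–2.
  D vs F: F wins 24–0.
  E vs F: E wins 21–3.
Copeland scores (wins − losses):
  A: 2 − 3 = -1
  B: 5 − 0 = 5
  C: 3 − 2 = 1
  D: 0 − 5 = -5
  E: 4 − 1 = 3
  F: 1 − 4 = -3
B has the best Copeland score.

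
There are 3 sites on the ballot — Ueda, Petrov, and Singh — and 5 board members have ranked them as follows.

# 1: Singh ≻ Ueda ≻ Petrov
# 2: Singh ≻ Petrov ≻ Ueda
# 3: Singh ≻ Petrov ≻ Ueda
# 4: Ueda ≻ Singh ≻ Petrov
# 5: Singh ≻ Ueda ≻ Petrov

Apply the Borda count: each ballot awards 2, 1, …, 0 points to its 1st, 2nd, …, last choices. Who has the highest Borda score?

Singh

Borda scores:
  Ueda: 1 + 0 + 0 + 2 + 1 = 4
  Petrov: 0 + 1 + 1 + 0 + 0 = 2
  Singh: 2 + 2 + 2 + 1 + 2 = 9
Singh has the highest total.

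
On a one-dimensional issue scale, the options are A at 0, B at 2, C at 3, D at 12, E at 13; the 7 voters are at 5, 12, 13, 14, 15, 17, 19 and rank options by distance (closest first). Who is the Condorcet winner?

E

With single-peaked preferences on a line, the Condorcet winner is the candidate closest to the median voter.
The median voter (position 14) is closest to E at 13.
Check: E vs D — voters closer to E: 5 of 7.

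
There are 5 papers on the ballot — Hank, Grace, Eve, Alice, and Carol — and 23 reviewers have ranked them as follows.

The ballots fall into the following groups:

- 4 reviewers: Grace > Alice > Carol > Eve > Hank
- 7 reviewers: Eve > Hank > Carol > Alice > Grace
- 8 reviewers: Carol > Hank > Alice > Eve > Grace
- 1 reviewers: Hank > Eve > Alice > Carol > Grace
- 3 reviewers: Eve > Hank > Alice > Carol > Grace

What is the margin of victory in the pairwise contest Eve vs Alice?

Ballots ranking Eve above Alice: 7+1+3 = 11.
Ballots ranking Alice above Eve: 4+8 = 12.
Alice wins 12–11, a margin of 1.

1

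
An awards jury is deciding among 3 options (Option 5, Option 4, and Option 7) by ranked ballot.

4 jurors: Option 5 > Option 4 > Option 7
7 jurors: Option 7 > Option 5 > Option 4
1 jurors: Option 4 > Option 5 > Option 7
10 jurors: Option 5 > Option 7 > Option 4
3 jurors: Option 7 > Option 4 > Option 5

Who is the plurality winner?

Option 5

First-place vote totals:
  Option 5: 14
  Option 4: 1
  Option 7: 10
Option 5 has the most first-place votes.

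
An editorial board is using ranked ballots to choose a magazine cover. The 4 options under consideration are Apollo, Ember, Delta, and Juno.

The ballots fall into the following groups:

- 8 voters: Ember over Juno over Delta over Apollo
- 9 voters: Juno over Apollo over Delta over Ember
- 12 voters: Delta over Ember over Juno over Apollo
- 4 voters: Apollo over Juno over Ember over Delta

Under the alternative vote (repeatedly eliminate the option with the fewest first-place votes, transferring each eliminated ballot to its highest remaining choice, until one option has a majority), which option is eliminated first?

Apollo

Round 1: Delta 12, Juno 9, Ember 8, Apollo 4. Apollo has the fewest and is eliminated.
Round 2: Juno 13, Delta 12, Ember 8. Ember has the fewest and is eliminated.
Round 3: Juno 21, Delta 12. Juno has a majority.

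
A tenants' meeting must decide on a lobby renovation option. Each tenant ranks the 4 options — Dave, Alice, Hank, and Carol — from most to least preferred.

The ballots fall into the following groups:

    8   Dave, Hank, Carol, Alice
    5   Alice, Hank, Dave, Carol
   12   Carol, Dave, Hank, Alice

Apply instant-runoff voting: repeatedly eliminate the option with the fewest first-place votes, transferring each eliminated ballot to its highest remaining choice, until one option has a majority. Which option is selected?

Dave

Round 1: Carol 12, Dave 8, Alice 5, Hank 0. Hank has the fewest and is eliminated.
Round 2: Carol 12, Dave 8, Alice 5. Alice has the fewest and is eliminated.
Round 3: Dave 13, Carol 12. Dave has a majority.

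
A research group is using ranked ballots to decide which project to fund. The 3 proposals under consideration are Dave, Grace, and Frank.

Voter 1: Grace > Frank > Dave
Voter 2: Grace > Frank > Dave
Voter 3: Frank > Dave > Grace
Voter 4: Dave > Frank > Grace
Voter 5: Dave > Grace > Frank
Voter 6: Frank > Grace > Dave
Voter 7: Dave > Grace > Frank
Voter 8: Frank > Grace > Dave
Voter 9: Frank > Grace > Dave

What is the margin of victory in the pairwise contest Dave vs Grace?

1

Ballots ranking Dave above Grace: 4.
Ballots ranking Grace above Dave: 5.
Grace wins 5–4, a margin of 1.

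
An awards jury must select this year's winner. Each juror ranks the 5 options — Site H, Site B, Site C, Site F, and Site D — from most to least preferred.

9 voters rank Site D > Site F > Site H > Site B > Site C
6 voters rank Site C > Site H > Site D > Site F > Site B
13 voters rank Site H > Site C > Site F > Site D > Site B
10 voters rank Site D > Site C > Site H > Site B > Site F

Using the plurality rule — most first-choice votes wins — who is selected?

First-place vote totals:
  Site H: 13
  Site B: 0
  Site C: 6
  Site F: 0
  Site D: 19
Site D has the most first-place votes.

Site D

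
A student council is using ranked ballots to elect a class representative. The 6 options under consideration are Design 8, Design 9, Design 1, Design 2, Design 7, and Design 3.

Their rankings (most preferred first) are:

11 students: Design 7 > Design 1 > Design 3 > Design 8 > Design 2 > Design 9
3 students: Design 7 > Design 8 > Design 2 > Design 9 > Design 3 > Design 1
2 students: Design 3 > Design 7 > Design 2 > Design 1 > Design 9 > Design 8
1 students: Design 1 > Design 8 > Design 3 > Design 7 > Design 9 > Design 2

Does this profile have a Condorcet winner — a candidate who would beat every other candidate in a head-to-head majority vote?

Yes

Head-to-head results (17 voters total):
Design 8 vs Design 9: Design 8 wins 15–2.
Design 8 vs Design 1: Design 1 wins 14–3.
Design 8 vs Design 2: Design 8 wins 15–2.
Design 8 vs Design 7: Design 7 wins 16–1.
Design 8 vs Design 3: Design 3 wins 13–4.
Design 9 vs Design 1: Design 1 wins 14–3.
Design 9 vs Design 2: Design 2 wins 16–1.
Design 9 vs Design 7: Design 7 wins 17–0.
Design 9 vs Design 3: Design 3 wins 14–3.
Design 1 vs Design 2: Design 1 wins 12–5.
Design 1 vs Design 7: Design 7 wins 16–1.
Design 1 vs Design 3: Design 1 wins 12–5.
Design 2 vs Design 7: Design 7 wins 17–0.
Design 2 vs Design 3: Design 3 wins 14–3.
Design 7 vs Design 3: Design 7 wins 14–3.
Design 7 beats each rival — Design 8 (16–1), Design 9 (17–0), Design 1 (16–1), Design 2 (17–0), Design 3 (14–3) — so Design 7 is the Condorcet winner.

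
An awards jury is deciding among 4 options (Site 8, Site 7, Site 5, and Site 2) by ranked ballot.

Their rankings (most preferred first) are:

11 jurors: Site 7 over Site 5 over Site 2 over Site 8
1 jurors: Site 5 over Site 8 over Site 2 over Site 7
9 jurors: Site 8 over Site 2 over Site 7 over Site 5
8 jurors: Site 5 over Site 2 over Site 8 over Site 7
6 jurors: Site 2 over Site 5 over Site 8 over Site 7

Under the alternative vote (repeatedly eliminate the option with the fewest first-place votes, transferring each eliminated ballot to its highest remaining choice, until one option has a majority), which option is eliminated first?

Site 2

Round 1: Site 7 11, Site 8 9, Site 5 9, Site 2 6. Site 2 has the fewest and is eliminated.
Round 2: Site 5 15, Site 7 11, Site 8 9. Site 8 has the fewest and is eliminated.
Round 3: Site 7 20, Site 5 15. Site 7 has a majority.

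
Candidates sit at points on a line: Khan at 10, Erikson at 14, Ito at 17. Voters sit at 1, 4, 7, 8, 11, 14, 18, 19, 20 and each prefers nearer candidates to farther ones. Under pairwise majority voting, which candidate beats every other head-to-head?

With single-peaked preferences on a line, the Condorcet winner is the candidate closest to the median voter.
The median voter (position 11) is closest to Khan at 10.
Check: Khan vs Ito — voters closer to Khan: 5 of 9.

Khan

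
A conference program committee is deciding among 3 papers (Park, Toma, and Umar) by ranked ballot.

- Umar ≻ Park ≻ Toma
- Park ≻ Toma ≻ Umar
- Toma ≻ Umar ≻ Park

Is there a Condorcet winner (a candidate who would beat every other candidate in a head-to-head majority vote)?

Head-to-head results (3 voters total):
Park vs Toma: Park wins 2–1.
Park vs Umar: Umar wins 2–1.
Toma vs Umar: Toma wins 2–1.
No candidate beats all others: Park beats Toma beats Umar beats Park, a majority cycle.

No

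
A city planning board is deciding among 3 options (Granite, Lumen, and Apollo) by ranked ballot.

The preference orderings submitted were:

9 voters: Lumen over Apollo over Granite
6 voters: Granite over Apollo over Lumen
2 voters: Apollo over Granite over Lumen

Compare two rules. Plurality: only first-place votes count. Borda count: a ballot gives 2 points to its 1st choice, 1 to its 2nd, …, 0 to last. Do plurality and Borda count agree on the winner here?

Plurality first-place counts: Granite 6, Lumen 9, Apollo 2 → Lumen.
Borda totals: Granite 14, Lumen 18, Apollo 19 → Apollo.
The two rules disagree: plurality picks Lumen, Borda picks Apollo.

No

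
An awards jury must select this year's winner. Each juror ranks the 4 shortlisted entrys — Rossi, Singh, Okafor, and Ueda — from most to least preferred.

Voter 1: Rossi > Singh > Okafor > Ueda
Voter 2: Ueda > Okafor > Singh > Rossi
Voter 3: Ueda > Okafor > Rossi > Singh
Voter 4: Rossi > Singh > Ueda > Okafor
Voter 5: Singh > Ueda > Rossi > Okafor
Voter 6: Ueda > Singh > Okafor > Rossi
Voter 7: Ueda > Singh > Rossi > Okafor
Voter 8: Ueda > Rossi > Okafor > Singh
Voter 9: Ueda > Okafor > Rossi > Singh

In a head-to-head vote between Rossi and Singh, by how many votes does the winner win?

Ballots ranking Rossi above Singh: 5.
Ballots ranking Singh above Rossi: 4.
Rossi wins 5–4, a margin of 1.

1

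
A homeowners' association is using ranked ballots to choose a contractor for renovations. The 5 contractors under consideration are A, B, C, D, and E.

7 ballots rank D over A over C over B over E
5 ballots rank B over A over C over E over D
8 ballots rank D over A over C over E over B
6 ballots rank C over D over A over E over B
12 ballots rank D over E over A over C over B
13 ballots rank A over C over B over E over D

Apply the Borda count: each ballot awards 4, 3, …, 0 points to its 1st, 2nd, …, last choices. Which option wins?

A

Borda scores:
  A: 7·3 + 5·3 + 8·3 + 6·2 + 12·2 + 13·4 = 148
  B: 7·1 + 5·4 + 8·0 + 6·0 + 12·0 + 13·2 = 53
  C: 7·2 + 5·2 + 8·2 + 6·4 + 12·1 + 13·3 = 115
  D: 7·4 + 5·0 + 8·4 + 6·3 + 12·4 + 13·0 = 126
  E: 7·0 + 5·1 + 8·1 + 6·1 + 12·3 + 13·1 = 68
A has the highest total.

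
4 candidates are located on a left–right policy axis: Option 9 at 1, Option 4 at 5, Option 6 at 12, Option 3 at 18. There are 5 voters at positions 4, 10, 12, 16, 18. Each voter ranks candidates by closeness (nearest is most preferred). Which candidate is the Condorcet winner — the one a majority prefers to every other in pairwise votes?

With single-peaked preferences on a line, the Condorcet winner is the candidate closest to the median voter.
The median voter (position 12) is closest to Option 6 at 12.
Check: Option 6 vs Option 9 — voters closer to Option 6: 4 of 5.

Option 6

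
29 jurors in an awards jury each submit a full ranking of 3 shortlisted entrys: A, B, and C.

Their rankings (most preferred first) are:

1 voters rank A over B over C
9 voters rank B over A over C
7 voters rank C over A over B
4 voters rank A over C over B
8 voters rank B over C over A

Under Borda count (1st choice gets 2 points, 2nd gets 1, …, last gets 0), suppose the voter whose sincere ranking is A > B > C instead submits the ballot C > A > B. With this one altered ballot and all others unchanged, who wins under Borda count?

B

Borda totals with the altered ballot: A 25, B 34, C 28.
The winner is unchanged: still B.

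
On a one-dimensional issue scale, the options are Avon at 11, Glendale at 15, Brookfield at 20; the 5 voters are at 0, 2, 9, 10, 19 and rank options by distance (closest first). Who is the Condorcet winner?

With single-peaked preferences on a line, the Condorcet winner is the candidate closest to the median voter.
The median voter (position 9) is closest to Avon at 11.
Check: Avon vs Glendale — voters closer to Avon: 4 of 5.

Avon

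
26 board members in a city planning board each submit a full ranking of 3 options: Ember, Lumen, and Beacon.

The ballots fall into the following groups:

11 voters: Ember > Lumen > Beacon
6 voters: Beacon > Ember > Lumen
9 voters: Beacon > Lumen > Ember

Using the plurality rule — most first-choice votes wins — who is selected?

Beacon

First-place vote totals:
  Ember: 11
  Lumen: 0
  Beacon: 15
Beacon has the most first-place votes.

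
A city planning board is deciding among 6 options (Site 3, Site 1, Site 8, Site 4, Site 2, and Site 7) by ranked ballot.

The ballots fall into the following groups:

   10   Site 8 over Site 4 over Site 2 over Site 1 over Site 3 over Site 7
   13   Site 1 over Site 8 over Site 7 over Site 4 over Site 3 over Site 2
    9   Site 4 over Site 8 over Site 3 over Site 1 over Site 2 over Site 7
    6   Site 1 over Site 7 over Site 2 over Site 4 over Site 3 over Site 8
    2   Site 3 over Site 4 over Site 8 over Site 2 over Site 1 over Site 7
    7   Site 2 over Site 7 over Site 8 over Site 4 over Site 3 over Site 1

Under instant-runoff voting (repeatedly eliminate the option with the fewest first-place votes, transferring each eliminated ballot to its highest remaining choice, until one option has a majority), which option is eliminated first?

Site 7

Round 1: Site 1 19, Site 8 10, Site 4 9, Site 2 7, Site 3 2, Site 7 0. Site 7 has the fewest and is eliminated.
Round 2: Site 1 19, Site 8 10, Site 4 9, Site 2 7, Site 3 2. Site 3 has the fewest and is eliminated.
Round 3: Site 1 19, Site 4 11, Site 8 10, Site 2 7. Site 2 has the fewest and is eliminated.
Round 4: Site 1 19, Site 8 17, Site 4 11. Site 4 has the fewest and is eliminated.
Round 5: Site 8 28, Site 1 19. Site 8 has a majority.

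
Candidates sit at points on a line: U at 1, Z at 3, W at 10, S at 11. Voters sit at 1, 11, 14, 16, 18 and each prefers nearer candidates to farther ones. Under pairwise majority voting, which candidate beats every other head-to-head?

With single-peaked preferences on a line, the Condorcet winner is the candidate closest to the median voter.
The median voter (position 14) is closest to S at 11.
Check: S vs W — voters closer to S: 4 of 5.

S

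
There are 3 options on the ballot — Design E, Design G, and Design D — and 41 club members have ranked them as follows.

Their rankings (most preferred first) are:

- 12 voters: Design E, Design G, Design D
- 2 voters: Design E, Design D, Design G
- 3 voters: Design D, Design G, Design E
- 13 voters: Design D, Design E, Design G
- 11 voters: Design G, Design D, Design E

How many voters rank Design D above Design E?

27

Ballots ranking Design D above Design E: 3+13+11 = 27.
Ballots ranking Design E above Design D: 12+2 = 14.
So 27 of 41 voters prefer Design D to Design E.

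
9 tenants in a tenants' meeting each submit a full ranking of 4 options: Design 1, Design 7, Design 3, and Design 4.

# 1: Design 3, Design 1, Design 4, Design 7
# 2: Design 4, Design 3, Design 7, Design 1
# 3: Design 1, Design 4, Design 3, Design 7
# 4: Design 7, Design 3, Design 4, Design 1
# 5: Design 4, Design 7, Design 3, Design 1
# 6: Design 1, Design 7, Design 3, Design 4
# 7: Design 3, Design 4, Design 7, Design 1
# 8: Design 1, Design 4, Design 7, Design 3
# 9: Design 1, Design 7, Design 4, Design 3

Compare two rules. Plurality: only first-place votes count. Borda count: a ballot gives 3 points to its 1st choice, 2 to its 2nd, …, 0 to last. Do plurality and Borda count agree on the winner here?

No

Plurality first-place counts: Design 1 4, Design 7 1, Design 3 2, Design 4 2 → Design 1.
Borda totals: Design 1 14, Design 7 12, Design 3 13, Design 4 15 → Design 4.
The two rules disagree: plurality picks Design 1, Borda picks Design 4.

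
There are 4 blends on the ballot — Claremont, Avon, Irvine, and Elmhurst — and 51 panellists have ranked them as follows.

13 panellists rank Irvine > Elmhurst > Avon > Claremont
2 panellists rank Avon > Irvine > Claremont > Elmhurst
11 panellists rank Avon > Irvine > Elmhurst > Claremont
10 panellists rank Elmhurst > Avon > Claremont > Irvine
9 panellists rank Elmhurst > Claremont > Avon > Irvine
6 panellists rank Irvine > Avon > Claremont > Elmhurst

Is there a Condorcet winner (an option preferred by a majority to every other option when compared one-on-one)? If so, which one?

Head-to-head results (51 voters total):
Claremont vs Avon: Avon wins 42–9.
Claremont vs Irvine: Irvine wins 32–19.
Claremont vs Elmhurst: Elmhurst wins 43–8.
Avon vs Irvine: Avon wins 32–19.
Avon vs Elmhurst: Elmhurst wins 32–19.
Irvine vs Elmhurst: Irvine wins 32–19.
No candidate beats all others: Avon beats Irvine beats Elmhurst beats Avon, a majority cycle.

There is no Condorcet winner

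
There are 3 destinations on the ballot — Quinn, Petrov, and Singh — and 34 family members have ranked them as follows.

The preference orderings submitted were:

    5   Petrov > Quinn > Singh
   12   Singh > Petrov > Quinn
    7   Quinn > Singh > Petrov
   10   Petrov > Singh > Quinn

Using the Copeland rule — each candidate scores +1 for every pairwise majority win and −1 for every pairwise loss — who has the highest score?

Singh

Pairwise results:
  Quinn vs Petrov: Petrov wins 27–7.
  Quinn vs Singh: Singh wins 22–12.
  Petrov vs Singh: Singh wins 19–15.
Copeland scores (wins − losses):
  Quinn: 0 − 2 = -2
  Petrov: 1 − 1 = 0
  Singh: 2 − 0 = 2
Singh has the best Copeland score.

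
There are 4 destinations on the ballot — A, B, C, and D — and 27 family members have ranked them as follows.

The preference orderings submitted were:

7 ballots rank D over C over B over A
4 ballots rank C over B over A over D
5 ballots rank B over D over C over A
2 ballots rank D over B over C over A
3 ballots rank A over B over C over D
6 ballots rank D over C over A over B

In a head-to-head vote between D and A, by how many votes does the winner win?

Ballots ranking D above A: 7+5+2+6 = 20.
Ballots ranking A above D: 4+3 = 7.
D wins 20–7, a margin of 13.

13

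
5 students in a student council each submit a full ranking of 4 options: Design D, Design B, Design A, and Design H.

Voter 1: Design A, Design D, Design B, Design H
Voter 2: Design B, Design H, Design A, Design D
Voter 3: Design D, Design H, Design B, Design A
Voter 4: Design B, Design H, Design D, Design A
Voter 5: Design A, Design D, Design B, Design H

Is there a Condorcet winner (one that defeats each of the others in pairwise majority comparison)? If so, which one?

No Condorcet winner

Head-to-head results (5 voters total):
Design D vs Design B: Design D wins 3–2.
Design D vs Design A: Design A wins 3–2.
Design D vs Design H: Design D wins 3–2.
Design B vs Design A: Design B wins 3–2.
Design B vs Design H: Design B wins 4–1.
Design A vs Design H: Design H wins 3–2.
No candidate beats all others: Design D beats Design B beats Design A beats Design D, a majority cycle.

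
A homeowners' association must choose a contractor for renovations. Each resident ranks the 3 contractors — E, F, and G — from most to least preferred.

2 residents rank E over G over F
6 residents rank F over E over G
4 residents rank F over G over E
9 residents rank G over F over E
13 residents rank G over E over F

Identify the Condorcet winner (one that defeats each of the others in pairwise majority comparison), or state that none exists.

Head-to-head results (34 voters total):
E vs F: F wins 19–15.
E vs G: G wins 26–8.
F vs G: G wins 24–10.
G beats each rival — E (26–8), F (24–10) — so G is the Condorcet winner.

G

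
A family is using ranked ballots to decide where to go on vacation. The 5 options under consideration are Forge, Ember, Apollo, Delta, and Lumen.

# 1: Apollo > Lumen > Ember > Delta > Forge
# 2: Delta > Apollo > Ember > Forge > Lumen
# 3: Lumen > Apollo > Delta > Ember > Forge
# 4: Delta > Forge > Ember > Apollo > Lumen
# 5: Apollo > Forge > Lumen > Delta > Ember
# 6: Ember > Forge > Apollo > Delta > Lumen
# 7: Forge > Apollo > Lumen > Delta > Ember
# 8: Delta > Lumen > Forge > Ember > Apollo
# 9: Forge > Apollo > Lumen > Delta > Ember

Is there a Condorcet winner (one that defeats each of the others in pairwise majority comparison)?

Head-to-head results (9 voters total):
Forge vs Ember: Forge wins 5–4.
Forge vs Apollo: Forge wins 5–4.
Forge vs Delta: Delta wins 5–4.
Forge vs Lumen: Forge wins 6–3.
Ember vs Apollo: Apollo wins 6–3.
Ember vs Delta: Delta wins 7–2.
Ember vs Lumen: Lumen wins 6–3.
Apollo vs Delta: Apollo wins 6–3.
Apollo vs Lumen: Apollo wins 7–2.
Delta vs Lumen: Lumen wins 5–4.
No candidate beats all others: Forge beats Apollo beats Delta beats Forge, a majority cycle.

No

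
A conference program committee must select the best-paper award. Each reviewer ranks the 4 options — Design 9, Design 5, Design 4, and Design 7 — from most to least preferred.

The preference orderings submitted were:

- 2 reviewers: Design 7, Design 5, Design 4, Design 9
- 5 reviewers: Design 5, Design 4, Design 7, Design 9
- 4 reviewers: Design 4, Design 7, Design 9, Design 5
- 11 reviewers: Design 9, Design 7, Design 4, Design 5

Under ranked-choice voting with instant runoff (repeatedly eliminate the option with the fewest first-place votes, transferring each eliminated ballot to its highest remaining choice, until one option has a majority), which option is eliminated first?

Round 1: Design 9 11, Design 5 5, Design 4 4, Design 7 2. Design 7 has the fewest and is eliminated.
Round 2: Design 9 11, Design 5 7, Design 4 4. Design 4 has the fewest and is eliminated.
Round 3: Design 9 15, Design 5 7. Design 9 has a majority.

Design 7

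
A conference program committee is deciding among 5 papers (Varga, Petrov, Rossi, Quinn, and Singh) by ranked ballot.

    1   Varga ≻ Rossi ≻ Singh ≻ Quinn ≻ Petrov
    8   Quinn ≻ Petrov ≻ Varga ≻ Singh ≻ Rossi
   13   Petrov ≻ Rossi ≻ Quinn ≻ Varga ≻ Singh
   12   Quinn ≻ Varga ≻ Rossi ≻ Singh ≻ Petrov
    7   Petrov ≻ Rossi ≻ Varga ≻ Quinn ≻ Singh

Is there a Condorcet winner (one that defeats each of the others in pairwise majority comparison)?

Head-to-head results (41 voters total):
Varga vs Petrov: Petrov wins 28–13.
Varga vs Rossi: Varga wins 21–20.
Varga vs Quinn: Quinn wins 33–8.
Varga vs Singh: Varga wins 41–0.
Petrov vs Rossi: Petrov wins 28–13.
Petrov vs Quinn: Quinn wins 21–20.
Petrov vs Singh: Petrov wins 28–13.
Rossi vs Quinn: Rossi wins 21–20.
Rossi vs Singh: Rossi wins 33–8.
Quinn vs Singh: Quinn wins 40–1.
No candidate beats all others: Varga beats Rossi beats Quinn beats Varga, a majority cycle.

No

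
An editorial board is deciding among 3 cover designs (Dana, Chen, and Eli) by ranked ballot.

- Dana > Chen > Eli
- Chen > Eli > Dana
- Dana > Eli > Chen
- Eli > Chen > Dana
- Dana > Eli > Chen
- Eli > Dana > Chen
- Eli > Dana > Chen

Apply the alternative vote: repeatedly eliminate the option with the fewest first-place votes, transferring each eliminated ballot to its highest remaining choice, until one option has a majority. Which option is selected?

Eli

Round 1: Dana 3, Eli 3, Chen 1. Chen has the fewest and is eliminated.
Round 2: Eli 4, Dana 3. Eli has a majority.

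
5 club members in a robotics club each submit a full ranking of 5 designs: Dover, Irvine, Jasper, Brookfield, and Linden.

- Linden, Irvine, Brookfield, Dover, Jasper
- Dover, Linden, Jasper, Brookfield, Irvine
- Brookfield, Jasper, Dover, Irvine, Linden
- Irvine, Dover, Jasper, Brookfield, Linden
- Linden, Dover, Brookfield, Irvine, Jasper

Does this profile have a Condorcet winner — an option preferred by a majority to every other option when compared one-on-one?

Head-to-head results (5 voters total):
Dover vs Irvine: Dover wins 3–2.
Dover vs Jasper: Dover wins 4–1.
Dover vs Brookfield: Dover wins 3–2.
Dover vs Linden: Dover wins 3–2.
Irvine vs Jasper: Irvine wins 3–2.
Irvine vs Brookfield: Brookfield wins 3–2.
Irvine vs Linden: Linden wins 3–2.
Jasper vs Brookfield: Brookfield wins 3–2.
Jasper vs Linden: Linden wins 3–2.
Brookfield vs Linden: Linden wins 3–2.
Dover beats each rival — Irvine (3–2), Jasper (4–1), Brookfield (3–2), Linden (3–2) — so Dover is the Condorcet winner.

Yes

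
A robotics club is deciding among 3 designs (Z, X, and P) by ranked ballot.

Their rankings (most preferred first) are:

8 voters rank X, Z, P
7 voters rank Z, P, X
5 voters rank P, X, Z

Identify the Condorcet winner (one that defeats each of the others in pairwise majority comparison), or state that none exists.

There is no Condorcet winner

Head-to-head results (20 voters total):
Z vs X: X wins 13–7.
Z vs P: Z wins 15–5.
X vs P: P wins 12–8.
No candidate beats all others: Z beats P beats X beats Z, a majority cycle.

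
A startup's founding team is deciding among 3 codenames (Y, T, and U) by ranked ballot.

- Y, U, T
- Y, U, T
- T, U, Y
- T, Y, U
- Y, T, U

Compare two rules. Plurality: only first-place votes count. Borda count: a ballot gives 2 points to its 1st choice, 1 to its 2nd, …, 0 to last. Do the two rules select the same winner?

Plurality first-place counts: Y 3, T 2, U 0 → Y.
Borda totals: Y 7, T 5, U 3 → Y.
The two rules agree on Y.

Yes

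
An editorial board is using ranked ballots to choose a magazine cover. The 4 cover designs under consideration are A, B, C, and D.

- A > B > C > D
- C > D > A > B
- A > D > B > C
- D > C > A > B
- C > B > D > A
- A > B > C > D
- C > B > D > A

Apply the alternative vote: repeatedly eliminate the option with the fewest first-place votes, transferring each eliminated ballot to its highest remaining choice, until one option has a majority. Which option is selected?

C

Round 1: A 3, C 3, D 1, B 0. B has the fewest and is eliminated.
Round 2: A 3, C 3, D 1. D has the fewest and is eliminated.
Round 3: C 4, A 3. C has a majority.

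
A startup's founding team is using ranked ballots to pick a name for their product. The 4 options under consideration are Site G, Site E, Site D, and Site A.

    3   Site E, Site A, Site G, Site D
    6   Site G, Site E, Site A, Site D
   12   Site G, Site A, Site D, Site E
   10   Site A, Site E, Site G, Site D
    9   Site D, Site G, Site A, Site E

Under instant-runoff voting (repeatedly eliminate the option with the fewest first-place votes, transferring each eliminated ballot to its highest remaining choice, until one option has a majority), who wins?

Round 1: Site G 18, Site A 10, Site D 9, Site E 3. Site E has the fewest and is eliminated.
Round 2: Site G 18, Site A 13, Site D 9. Site D has the fewest and is eliminated.
Round 3: Site G 27, Site A 13. Site G has a majority.

Site G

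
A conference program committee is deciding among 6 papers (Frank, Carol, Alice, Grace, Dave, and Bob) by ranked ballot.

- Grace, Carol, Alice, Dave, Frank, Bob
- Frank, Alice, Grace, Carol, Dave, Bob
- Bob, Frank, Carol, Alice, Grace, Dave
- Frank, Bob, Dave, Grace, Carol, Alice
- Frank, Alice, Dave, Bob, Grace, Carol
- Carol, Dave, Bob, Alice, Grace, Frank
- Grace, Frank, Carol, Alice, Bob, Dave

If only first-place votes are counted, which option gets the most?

First-place vote totals:
  Frank: 3
  Carol: 1
  Alice: 0
  Grace: 2
  Dave: 0
  Bob: 1
Frank has the most first-place votes.

Frank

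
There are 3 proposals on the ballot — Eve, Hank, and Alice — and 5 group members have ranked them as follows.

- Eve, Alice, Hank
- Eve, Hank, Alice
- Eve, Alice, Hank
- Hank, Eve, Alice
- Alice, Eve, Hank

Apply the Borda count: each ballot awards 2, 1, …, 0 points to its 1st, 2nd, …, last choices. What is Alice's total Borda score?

4

Borda scores:
  Eve: 2 + 2 + 2 + 1 + 1 = 8
  Hank: 0 + 1 + 0 + 2 + 0 = 3
  Alice: 1 + 0 + 1 + 0 + 2 = 4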